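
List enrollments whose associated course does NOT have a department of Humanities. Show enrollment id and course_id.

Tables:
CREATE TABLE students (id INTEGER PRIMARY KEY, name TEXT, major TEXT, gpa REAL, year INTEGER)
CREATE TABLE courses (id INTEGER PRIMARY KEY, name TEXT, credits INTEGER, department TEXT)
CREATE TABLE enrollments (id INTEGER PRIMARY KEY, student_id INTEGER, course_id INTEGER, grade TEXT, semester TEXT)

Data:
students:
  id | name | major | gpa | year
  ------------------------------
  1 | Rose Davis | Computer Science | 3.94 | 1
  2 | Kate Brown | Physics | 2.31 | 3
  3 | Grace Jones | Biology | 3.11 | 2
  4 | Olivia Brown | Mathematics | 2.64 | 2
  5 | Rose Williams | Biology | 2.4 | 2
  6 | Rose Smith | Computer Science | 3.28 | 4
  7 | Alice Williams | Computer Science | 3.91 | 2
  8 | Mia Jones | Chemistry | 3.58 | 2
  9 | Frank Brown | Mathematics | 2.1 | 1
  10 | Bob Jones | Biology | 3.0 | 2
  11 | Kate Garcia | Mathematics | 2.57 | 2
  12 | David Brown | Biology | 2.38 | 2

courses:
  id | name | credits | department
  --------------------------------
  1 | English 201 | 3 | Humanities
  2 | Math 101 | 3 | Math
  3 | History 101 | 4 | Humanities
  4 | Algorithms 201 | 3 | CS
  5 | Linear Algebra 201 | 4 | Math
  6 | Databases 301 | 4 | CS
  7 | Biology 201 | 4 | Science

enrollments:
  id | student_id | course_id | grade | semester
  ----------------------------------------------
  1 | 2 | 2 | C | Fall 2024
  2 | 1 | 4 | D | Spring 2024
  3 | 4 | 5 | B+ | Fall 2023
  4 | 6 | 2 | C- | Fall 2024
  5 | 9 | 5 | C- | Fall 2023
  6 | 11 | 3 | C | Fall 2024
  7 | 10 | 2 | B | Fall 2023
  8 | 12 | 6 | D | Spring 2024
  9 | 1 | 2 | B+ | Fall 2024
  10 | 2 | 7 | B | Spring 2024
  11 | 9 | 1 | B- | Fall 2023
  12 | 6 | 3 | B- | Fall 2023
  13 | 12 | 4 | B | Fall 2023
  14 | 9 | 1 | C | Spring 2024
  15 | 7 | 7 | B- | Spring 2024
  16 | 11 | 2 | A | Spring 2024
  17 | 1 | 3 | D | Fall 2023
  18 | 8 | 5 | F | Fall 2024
SELECT id, course_id FROM enrollments WHERE course_id NOT IN (SELECT id FROM courses WHERE department = 'Humanities')

Execution result:
id | course_id
1 | 2
2 | 4
3 | 5
4 | 2
5 | 5
7 | 2
8 | 6
9 | 2
10 | 7
13 | 4
15 | 7
16 | 2
18 | 5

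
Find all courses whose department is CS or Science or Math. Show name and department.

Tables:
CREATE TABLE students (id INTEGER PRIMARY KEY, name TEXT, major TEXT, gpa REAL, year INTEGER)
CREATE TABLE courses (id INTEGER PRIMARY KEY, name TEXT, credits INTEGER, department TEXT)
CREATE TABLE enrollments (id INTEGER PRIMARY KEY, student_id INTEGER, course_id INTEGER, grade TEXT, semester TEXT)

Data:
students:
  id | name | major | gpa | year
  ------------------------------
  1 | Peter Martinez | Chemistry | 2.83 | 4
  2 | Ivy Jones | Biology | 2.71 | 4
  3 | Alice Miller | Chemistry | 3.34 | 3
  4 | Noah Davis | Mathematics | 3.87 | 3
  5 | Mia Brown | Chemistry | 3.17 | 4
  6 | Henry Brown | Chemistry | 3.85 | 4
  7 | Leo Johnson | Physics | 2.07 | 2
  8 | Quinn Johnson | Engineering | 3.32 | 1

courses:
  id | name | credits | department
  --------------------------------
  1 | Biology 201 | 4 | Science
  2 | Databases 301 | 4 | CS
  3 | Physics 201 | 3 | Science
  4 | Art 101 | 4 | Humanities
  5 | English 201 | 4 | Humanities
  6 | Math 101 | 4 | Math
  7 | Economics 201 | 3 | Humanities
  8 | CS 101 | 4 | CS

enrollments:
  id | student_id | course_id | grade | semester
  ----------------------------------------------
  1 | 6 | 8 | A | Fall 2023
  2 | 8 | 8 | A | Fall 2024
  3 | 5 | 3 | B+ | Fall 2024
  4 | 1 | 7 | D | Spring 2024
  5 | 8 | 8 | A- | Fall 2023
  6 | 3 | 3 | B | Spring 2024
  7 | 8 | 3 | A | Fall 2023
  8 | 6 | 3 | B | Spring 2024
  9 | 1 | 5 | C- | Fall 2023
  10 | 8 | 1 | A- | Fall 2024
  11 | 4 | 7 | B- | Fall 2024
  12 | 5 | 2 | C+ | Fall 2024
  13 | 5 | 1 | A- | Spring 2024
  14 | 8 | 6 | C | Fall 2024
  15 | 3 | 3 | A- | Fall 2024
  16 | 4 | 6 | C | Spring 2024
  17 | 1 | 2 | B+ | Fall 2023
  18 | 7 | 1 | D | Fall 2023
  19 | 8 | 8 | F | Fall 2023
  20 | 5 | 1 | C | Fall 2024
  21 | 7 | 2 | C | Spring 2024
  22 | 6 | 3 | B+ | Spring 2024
SELECT name, department FROM courses WHERE department IN ('CS', 'Science', 'Math')

Execution result:
name | department
Biology 201 | Science
Databases 301 | CS
Physics 201 | Science
Math 101 | Math
CS 101 | CS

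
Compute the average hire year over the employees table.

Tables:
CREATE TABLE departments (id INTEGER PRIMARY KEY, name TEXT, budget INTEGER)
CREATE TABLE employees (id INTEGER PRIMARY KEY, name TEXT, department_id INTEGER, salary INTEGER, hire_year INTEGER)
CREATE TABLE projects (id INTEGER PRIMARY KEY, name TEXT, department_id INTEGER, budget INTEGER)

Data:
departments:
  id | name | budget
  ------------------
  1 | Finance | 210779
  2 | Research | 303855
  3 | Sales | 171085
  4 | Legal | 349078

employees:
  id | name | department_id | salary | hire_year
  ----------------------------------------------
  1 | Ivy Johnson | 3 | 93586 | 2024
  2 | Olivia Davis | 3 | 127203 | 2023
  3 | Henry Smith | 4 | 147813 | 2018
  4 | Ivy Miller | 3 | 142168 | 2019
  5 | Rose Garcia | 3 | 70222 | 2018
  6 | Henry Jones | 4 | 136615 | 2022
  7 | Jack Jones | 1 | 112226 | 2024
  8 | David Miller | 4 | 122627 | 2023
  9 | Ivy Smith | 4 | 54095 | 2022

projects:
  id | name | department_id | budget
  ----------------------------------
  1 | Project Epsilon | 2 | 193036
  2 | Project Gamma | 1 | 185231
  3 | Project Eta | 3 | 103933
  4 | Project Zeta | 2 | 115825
SELECT AVG(hire_year) FROM employees

Execution result:
2021.44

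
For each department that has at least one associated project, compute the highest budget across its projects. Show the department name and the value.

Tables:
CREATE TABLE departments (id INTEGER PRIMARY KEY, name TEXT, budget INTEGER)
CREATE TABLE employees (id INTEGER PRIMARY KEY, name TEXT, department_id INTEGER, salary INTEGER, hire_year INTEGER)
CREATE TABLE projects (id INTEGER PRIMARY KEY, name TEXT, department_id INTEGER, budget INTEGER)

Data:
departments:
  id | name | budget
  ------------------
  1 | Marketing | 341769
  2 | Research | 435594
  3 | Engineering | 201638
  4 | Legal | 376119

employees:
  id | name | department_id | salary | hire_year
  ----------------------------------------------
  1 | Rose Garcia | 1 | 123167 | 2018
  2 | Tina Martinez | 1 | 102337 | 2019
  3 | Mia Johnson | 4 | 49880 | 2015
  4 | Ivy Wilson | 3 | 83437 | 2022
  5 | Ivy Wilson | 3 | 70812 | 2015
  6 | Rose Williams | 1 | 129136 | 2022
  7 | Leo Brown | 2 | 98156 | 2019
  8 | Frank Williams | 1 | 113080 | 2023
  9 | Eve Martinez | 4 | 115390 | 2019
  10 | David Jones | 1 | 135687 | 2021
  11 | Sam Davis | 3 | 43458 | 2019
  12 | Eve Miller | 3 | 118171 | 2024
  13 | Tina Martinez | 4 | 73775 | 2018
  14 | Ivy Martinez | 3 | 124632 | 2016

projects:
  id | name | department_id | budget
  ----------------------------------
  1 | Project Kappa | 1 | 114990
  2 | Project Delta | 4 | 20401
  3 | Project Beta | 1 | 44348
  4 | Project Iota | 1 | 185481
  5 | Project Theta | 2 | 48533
SELECT p.name, MAX(c.budget) AS max_budget FROM projects c JOIN departments p ON c.department_id = p.id GROUP BY p.id, p.name

Execution result:
name | max_budget
Marketing | 185481
Research | 48533
Legal | 20401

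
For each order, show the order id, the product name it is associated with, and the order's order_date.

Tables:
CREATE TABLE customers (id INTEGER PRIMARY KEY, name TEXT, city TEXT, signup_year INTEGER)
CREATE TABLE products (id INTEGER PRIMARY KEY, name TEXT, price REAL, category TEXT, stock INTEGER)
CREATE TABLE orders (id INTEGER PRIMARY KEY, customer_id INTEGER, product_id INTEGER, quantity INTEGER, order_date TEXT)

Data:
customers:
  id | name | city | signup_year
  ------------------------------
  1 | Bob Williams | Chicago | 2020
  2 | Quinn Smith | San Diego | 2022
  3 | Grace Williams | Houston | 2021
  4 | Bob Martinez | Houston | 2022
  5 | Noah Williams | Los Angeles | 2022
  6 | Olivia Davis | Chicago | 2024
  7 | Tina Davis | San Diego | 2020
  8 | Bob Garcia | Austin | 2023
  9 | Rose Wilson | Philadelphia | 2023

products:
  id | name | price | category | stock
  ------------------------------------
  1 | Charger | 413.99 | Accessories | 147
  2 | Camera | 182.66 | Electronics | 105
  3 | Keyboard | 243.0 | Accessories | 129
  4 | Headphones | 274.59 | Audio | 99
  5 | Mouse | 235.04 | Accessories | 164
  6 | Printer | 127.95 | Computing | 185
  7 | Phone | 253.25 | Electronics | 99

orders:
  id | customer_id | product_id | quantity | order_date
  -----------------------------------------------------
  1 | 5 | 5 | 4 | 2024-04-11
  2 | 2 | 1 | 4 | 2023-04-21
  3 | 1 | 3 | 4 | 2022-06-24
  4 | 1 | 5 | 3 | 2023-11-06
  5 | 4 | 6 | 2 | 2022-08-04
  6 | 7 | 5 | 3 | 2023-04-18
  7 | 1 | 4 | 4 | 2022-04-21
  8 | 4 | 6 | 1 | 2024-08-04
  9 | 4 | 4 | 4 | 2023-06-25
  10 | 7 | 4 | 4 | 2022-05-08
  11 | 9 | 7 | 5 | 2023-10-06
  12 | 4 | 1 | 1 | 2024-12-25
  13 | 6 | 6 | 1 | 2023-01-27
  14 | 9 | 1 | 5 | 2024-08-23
SELECT c.id, p.name AS product, c.order_date FROM orders c JOIN products p ON c.product_id = p.id

Execution result:
id | product | order_date
1 | Mouse | 2024-04-11
2 | Charger | 2023-04-21
3 | Keyboard | 2022-06-24
4 | Mouse | 2023-11-06
5 | Printer | 2022-08-04
6 | Mouse | 2023-04-18
7 | Headphones | 2022-04-21
8 | Printer | 2024-08-04
9 | Headphones | 2023-06-25
10 | Headphones | 2022-05-08
11 | Phone | 2023-10-06
12 | Charger | 2024-12-25
13 | Printer | 2023-01-27
14 | Charger | 2024-08-23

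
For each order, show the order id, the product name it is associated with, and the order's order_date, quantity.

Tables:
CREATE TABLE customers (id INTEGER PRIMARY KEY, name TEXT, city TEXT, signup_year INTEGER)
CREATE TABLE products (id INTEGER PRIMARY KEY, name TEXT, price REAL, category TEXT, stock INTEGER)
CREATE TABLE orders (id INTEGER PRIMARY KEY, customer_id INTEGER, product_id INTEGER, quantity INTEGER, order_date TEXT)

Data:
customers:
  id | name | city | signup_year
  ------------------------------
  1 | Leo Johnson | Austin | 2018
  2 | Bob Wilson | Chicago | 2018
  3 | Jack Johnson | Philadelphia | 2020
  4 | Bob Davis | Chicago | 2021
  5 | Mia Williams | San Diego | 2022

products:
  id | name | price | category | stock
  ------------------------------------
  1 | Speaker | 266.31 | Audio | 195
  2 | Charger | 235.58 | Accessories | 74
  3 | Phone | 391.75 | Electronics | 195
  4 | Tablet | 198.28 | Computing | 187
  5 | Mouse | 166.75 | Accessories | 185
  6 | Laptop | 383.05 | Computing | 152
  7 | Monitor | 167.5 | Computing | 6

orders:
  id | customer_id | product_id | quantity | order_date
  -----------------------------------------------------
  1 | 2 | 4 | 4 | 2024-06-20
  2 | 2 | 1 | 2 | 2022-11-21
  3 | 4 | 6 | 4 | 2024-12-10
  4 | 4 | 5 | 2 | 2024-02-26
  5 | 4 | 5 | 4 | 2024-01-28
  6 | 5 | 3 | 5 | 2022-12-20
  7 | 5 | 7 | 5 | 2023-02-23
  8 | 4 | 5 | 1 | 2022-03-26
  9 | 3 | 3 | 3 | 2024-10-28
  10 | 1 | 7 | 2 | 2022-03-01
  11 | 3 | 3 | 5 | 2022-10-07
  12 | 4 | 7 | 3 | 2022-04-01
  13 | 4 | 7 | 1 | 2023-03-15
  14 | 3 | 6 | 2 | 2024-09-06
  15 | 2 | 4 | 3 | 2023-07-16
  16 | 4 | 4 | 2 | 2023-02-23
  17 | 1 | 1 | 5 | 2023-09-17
SELECT c.id, p.name AS product, c.order_date, c.quantity FROM orders c JOIN products p ON c.product_id = p.id

Execution result:
id | product | order_date | quantity
1 | Tablet | 2024-06-20 | 4
2 | Speaker | 2022-11-21 | 2
3 | Laptop | 2024-12-10 | 4
4 | Mouse | 2024-02-26 | 2
5 | Mouse | 2024-01-28 | 4
6 | Phone | 2022-12-20 | 5
7 | Monitor | 2023-02-23 | 5
8 | Mouse | 2022-03-26 | 1
9 | Phone | 2024-10-28 | 3
10 | Monitor | 2022-03-01 | 2
11 | Phone | 2022-10-07 | 5
12 | Monitor | 2022-04-01 | 3
13 | Monitor | 2023-03-15 | 1
14 | Laptop | 2024-09-06 | 2
15 | Tablet | 2023-07-16 | 3
16 | Tablet | 2023-02-23 | 2
17 | Speaker | 2023-09-17 | 5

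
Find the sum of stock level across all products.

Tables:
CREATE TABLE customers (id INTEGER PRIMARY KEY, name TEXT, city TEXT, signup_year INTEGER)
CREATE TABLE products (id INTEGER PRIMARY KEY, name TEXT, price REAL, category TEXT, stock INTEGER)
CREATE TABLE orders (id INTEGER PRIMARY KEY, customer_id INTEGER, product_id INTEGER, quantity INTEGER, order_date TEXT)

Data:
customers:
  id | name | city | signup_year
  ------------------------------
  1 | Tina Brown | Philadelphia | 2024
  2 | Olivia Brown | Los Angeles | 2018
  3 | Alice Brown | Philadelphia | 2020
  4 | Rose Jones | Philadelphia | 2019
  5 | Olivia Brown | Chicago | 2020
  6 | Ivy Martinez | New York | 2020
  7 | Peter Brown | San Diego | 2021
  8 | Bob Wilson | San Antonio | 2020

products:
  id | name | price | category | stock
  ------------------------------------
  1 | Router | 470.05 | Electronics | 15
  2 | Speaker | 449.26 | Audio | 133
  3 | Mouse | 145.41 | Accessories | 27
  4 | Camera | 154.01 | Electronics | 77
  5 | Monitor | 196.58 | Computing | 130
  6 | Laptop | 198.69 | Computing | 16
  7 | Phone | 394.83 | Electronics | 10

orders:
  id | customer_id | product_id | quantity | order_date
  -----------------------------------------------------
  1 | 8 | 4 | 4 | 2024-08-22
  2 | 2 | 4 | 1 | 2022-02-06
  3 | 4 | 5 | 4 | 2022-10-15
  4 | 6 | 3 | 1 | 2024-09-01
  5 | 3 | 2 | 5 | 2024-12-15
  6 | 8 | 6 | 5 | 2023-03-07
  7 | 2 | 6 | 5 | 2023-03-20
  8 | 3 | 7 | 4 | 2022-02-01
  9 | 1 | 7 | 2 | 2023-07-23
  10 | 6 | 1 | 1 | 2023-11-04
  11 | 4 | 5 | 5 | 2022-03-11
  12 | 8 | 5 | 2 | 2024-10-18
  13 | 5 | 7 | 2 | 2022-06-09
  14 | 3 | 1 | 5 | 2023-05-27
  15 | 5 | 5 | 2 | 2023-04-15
SELECT SUM(stock) FROM products

Execution result:
408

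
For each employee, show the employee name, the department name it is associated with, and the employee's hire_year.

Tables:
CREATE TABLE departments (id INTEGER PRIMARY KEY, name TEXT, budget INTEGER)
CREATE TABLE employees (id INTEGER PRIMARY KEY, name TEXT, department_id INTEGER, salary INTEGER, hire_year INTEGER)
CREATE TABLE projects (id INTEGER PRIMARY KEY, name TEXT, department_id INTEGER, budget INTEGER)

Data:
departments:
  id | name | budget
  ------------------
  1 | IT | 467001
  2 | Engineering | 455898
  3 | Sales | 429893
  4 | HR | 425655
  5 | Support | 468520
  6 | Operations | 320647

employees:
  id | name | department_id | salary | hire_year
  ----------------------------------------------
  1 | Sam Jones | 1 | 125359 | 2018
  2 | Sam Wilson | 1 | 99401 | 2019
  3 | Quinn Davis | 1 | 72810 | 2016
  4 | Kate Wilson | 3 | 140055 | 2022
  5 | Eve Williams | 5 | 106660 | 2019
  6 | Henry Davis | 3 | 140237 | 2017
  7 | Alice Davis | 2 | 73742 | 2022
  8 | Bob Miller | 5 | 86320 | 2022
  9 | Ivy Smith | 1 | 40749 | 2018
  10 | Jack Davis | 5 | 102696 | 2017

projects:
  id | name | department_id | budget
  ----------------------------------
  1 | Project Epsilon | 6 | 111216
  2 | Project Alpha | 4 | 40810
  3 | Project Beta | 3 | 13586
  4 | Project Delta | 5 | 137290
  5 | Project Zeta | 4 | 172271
SELECT c.name, p.name AS department, c.hire_year FROM employees c JOIN departments p ON c.department_id = p.id

Execution result:
name | department | hire_year
Sam Jones | IT | 2018
Sam Wilson | IT | 2019
Quinn Davis | IT | 2016
Kate Wilson | Sales | 2022
Eve Williams | Support | 2019
Henry Davis | Sales | 2017
Alice Davis | Engineering | 2022
Bob Miller | Support | 2022
Ivy Smith | IT | 2018
Jack Davis | Support | 2017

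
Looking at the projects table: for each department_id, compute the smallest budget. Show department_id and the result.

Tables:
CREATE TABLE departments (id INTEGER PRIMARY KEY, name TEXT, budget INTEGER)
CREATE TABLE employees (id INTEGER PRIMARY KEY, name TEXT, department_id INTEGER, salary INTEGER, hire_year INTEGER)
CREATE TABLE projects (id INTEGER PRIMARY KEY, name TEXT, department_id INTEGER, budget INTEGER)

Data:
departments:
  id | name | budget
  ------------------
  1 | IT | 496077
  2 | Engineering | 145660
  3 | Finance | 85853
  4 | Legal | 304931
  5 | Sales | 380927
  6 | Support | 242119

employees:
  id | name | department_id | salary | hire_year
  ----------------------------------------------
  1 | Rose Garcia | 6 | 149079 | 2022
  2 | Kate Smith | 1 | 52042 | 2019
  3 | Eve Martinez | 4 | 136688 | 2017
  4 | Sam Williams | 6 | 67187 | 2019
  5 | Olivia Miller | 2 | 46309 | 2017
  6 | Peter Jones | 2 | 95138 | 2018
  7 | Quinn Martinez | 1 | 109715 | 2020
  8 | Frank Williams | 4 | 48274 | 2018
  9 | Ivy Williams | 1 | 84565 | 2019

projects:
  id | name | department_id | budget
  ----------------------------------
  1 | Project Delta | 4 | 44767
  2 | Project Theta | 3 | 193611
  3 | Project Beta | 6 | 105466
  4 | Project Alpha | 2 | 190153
SELECT department_id, MIN(budget) AS min_budget FROM projects GROUP BY department_id

Execution result:
department_id | min_budget
2 | 190153
3 | 193611
4 | 44767
6 | 105466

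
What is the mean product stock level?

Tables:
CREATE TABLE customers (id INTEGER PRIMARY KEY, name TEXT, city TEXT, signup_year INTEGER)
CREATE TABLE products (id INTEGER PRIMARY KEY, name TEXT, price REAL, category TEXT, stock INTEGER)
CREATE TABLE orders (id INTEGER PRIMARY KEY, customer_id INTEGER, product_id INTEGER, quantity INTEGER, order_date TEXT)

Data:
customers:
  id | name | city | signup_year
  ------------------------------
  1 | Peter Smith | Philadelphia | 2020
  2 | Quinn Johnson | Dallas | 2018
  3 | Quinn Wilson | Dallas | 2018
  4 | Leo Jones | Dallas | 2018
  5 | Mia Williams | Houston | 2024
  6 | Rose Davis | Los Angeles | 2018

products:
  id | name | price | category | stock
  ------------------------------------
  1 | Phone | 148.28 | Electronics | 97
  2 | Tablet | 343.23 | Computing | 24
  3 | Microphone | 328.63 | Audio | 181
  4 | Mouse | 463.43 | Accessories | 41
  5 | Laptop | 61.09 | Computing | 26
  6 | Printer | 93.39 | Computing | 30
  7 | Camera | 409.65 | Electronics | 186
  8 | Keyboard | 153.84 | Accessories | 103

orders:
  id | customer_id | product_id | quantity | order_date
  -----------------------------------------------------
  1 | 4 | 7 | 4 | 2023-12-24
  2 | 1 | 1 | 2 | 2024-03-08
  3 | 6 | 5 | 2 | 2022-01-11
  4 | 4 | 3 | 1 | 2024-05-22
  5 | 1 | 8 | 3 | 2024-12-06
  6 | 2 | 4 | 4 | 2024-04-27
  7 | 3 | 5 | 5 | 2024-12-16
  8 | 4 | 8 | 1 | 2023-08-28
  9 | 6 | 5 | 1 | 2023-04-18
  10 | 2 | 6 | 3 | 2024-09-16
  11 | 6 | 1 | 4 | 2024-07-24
SELECT AVG(stock) FROM products

Execution result:
86.00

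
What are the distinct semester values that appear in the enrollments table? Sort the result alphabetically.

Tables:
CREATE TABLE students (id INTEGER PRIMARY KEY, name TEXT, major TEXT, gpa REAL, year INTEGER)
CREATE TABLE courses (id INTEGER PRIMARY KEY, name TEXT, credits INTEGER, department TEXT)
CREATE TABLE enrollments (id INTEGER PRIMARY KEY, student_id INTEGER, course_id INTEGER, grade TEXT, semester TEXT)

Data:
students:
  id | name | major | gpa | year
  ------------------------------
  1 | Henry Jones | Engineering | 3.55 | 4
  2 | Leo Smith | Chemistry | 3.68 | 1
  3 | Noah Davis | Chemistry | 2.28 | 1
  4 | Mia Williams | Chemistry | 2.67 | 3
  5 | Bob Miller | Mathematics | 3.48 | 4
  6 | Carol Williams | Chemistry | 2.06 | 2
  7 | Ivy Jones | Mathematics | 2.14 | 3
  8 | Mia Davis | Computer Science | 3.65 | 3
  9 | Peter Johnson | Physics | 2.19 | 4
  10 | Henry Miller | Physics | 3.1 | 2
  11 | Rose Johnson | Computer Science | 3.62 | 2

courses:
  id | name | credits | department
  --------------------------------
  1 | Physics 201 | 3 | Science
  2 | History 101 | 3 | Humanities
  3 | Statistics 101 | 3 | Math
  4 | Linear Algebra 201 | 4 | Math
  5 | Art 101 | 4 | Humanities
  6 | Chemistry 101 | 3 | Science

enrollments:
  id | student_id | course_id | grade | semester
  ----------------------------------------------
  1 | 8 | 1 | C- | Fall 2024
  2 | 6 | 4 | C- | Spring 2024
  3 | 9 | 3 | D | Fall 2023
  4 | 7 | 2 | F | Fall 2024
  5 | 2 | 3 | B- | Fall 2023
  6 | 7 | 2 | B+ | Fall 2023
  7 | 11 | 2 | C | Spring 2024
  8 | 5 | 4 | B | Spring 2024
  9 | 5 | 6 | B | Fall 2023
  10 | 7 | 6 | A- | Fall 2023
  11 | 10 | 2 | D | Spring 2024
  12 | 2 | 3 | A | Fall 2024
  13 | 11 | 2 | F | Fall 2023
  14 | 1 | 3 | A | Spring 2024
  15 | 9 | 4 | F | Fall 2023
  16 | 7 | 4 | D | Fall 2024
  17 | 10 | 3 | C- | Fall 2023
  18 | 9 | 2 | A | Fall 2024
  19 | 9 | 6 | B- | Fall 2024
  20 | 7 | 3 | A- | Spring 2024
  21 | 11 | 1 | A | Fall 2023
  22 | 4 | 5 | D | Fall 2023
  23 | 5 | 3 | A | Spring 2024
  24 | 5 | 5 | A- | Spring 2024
SELECT DISTINCT semester FROM enrollments ORDER BY semester

Execution result:
semester
Fall 2023
Fall 2024
Spring 2024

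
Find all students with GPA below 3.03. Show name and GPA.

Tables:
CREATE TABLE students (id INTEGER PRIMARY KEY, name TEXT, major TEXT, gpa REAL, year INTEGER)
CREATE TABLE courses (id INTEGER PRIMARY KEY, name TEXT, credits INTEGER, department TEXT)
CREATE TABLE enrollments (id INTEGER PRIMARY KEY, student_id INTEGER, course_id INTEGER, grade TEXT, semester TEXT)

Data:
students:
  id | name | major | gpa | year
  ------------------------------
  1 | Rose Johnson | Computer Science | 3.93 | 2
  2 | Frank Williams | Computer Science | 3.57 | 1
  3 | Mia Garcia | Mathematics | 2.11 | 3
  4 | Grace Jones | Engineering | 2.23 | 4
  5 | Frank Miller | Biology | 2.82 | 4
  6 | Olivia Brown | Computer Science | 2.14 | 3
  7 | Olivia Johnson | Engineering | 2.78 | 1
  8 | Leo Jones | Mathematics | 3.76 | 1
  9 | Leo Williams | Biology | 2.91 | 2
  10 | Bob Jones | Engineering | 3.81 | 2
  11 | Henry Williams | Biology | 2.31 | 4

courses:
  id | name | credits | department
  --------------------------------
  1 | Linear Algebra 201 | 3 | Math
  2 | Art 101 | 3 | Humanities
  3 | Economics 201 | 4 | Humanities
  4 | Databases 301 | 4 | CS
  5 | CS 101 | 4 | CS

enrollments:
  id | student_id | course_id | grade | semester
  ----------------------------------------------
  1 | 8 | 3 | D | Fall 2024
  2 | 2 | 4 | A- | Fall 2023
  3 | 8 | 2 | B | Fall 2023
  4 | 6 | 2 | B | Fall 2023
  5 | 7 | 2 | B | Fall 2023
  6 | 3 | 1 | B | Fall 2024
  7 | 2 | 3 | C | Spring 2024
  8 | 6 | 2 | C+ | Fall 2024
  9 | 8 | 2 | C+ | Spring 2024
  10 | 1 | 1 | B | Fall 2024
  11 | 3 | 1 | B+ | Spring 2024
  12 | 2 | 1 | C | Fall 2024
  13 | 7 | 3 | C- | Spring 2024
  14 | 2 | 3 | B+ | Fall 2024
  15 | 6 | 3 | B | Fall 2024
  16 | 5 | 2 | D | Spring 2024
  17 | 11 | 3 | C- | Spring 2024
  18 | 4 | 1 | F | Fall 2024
SELECT name, gpa FROM students WHERE gpa < 3.03

Execution result:
name | gpa
Mia Garcia | 2.11
Grace Jones | 2.23
Frank Miller | 2.82
Olivia Brown | 2.14
Olivia Johnson | 2.78
Leo Williams | 2.91
Henry Williams | 2.31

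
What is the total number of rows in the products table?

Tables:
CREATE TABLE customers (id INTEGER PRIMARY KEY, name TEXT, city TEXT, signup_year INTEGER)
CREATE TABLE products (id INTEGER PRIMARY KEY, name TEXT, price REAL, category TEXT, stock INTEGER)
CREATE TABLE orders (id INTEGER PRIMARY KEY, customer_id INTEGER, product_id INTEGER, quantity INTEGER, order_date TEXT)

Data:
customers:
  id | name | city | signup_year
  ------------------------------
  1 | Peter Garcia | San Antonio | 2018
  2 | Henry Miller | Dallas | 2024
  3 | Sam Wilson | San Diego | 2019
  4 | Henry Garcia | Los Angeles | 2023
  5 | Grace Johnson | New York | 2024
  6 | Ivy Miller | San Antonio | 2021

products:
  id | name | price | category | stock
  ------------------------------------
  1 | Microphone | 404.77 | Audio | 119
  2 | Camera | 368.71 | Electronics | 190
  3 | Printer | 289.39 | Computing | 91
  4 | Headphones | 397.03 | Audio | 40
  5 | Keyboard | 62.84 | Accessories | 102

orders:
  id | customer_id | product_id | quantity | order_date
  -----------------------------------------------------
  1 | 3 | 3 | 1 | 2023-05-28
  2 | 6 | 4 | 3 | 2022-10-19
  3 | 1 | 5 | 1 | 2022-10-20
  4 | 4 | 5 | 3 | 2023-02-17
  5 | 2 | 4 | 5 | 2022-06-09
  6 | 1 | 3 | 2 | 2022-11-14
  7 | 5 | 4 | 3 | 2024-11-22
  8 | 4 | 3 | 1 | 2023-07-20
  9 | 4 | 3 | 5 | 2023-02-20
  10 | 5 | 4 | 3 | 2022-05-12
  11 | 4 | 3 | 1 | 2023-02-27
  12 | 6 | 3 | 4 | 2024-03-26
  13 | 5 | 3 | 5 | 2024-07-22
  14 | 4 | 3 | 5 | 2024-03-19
SELECT COUNT(*) FROM products

Execution result:
5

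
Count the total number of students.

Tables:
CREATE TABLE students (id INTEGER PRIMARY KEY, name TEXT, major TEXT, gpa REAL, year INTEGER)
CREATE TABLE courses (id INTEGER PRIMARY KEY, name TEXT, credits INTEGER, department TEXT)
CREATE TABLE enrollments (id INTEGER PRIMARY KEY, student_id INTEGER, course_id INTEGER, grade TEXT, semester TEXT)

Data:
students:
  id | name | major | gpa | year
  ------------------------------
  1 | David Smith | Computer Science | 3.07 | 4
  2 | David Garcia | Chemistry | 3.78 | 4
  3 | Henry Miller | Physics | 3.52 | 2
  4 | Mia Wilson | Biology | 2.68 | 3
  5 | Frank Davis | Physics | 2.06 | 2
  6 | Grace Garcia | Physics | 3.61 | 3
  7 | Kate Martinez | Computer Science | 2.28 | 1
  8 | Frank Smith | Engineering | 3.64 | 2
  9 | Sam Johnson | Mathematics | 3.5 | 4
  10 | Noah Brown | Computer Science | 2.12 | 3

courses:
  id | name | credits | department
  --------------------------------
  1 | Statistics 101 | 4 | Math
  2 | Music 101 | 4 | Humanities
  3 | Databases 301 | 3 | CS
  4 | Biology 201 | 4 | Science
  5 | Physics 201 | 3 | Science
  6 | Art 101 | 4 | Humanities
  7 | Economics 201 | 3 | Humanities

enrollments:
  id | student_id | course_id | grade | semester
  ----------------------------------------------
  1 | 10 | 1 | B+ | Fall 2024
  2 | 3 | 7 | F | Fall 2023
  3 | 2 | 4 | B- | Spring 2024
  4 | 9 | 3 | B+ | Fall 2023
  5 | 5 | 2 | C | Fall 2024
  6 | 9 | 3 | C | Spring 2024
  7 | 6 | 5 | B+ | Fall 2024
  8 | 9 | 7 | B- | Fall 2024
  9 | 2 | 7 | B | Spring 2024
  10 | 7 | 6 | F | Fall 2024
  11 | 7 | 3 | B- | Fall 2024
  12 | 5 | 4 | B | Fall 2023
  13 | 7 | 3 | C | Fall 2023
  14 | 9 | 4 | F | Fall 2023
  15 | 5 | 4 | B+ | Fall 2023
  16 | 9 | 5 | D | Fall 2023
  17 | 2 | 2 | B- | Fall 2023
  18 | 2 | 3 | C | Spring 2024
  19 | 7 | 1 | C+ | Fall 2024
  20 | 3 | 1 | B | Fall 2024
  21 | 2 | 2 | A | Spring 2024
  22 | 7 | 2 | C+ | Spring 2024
SELECT COUNT(*) FROM students

Execution result:
10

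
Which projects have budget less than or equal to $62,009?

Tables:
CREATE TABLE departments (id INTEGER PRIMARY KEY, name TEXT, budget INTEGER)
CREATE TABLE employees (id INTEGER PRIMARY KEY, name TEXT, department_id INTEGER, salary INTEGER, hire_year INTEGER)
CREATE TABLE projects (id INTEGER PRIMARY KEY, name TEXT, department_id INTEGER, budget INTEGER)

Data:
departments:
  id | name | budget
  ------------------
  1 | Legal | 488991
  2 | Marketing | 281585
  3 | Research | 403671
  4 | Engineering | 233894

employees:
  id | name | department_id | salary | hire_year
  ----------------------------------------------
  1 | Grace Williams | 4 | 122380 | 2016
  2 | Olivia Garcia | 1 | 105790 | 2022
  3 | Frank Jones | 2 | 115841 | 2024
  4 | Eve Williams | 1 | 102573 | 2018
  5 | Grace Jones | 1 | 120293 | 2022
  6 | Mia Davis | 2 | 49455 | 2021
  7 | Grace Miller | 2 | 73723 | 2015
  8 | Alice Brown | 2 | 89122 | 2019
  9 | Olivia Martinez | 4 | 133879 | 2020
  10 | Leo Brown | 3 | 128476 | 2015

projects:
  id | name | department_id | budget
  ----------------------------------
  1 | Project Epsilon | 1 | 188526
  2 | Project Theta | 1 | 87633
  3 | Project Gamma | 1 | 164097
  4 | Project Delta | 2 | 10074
SELECT name, budget FROM projects WHERE budget <= 62009

Execution result:
name | budget
Project Delta | 10074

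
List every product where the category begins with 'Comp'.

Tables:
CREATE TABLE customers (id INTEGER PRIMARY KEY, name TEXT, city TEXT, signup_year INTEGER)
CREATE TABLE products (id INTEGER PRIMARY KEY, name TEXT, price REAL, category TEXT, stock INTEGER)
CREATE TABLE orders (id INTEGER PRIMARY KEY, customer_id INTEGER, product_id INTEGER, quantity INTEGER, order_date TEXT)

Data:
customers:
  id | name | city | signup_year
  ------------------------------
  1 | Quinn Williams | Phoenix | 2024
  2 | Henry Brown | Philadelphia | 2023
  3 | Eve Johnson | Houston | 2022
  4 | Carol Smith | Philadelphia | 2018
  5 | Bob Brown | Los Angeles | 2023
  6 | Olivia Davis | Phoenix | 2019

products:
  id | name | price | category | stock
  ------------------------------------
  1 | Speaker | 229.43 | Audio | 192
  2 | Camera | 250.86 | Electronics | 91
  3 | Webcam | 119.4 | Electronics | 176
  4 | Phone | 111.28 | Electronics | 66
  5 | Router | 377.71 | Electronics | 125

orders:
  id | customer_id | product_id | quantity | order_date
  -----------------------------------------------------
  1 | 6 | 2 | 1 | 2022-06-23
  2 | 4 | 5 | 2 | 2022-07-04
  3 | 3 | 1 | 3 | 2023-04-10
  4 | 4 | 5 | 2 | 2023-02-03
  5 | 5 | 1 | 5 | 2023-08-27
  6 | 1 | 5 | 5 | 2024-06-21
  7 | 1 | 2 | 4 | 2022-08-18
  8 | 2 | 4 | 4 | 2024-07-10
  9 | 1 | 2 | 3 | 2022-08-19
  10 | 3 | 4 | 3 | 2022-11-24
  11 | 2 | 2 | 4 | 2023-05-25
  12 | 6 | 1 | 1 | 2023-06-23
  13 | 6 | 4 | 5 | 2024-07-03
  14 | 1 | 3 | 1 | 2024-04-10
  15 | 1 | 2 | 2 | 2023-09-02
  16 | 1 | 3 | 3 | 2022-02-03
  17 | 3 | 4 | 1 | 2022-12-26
SELECT name, category FROM products WHERE category LIKE 'Comp%'

Execution result:
(no rows)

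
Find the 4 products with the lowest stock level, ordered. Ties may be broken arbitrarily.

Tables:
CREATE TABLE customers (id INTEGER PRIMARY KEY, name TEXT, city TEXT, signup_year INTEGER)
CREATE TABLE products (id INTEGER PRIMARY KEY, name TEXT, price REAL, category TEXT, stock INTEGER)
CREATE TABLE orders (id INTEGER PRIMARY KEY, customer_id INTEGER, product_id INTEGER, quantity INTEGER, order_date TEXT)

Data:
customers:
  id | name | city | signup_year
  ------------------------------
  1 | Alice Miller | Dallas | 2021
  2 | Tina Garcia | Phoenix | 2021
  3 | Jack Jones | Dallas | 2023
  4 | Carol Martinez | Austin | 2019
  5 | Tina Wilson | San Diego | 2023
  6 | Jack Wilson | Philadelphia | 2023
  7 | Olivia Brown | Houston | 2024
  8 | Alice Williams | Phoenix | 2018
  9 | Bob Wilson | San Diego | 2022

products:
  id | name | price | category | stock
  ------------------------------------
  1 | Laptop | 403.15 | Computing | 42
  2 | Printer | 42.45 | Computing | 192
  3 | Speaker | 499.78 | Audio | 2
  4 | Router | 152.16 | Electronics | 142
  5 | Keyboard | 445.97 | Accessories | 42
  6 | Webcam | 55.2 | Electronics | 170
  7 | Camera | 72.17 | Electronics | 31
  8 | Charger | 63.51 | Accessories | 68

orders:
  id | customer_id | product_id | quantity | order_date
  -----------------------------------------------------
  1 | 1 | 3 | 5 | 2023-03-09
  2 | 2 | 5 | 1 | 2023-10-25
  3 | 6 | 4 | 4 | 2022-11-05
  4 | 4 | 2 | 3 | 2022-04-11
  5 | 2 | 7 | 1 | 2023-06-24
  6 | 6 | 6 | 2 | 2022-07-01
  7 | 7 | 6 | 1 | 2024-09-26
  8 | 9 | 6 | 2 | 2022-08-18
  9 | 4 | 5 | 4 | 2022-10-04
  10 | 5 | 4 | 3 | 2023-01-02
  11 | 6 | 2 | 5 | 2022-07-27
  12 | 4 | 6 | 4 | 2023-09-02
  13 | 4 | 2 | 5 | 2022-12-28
SELECT name, stock FROM products ORDER BY stock ASC LIMIT 4

Execution result:
name | stock
Speaker | 2
Camera | 31
Laptop | 42
Keyboard | 42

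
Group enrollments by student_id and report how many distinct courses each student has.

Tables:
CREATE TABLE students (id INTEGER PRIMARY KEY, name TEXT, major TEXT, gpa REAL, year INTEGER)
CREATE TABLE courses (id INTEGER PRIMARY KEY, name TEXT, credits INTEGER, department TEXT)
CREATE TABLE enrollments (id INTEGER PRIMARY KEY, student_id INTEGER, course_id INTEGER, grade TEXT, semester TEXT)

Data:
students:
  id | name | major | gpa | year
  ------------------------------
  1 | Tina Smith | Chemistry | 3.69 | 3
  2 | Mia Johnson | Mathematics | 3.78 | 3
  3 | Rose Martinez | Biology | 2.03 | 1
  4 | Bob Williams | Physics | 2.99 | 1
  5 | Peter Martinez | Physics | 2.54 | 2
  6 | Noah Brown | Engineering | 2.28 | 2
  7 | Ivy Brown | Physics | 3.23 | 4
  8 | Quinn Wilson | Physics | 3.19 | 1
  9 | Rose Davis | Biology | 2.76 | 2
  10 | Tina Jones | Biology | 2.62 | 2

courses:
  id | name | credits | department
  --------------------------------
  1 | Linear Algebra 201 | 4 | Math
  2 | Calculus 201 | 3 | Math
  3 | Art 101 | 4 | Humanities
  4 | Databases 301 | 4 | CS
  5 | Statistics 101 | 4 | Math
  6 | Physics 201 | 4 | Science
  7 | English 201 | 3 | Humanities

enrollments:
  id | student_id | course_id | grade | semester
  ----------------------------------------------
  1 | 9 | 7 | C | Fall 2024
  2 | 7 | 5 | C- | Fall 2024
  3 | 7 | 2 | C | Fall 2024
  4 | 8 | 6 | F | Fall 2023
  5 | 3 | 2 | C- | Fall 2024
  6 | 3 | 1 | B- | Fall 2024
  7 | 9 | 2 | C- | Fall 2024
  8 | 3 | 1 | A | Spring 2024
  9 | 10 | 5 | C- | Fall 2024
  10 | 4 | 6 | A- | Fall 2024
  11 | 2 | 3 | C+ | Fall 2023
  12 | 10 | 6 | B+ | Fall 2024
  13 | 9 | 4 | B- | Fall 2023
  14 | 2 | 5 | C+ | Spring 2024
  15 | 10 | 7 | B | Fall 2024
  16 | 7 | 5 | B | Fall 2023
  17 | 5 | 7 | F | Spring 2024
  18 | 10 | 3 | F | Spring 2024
SELECT student_id, COUNT(DISTINCT course_id) AS distinct_course_count FROM enrollments GROUP BY student_id

Execution result:
student_id | distinct_course_count
2 | 2
3 | 2
4 | 1
5 | 1
7 | 2
8 | 1
9 | 3
10 | 4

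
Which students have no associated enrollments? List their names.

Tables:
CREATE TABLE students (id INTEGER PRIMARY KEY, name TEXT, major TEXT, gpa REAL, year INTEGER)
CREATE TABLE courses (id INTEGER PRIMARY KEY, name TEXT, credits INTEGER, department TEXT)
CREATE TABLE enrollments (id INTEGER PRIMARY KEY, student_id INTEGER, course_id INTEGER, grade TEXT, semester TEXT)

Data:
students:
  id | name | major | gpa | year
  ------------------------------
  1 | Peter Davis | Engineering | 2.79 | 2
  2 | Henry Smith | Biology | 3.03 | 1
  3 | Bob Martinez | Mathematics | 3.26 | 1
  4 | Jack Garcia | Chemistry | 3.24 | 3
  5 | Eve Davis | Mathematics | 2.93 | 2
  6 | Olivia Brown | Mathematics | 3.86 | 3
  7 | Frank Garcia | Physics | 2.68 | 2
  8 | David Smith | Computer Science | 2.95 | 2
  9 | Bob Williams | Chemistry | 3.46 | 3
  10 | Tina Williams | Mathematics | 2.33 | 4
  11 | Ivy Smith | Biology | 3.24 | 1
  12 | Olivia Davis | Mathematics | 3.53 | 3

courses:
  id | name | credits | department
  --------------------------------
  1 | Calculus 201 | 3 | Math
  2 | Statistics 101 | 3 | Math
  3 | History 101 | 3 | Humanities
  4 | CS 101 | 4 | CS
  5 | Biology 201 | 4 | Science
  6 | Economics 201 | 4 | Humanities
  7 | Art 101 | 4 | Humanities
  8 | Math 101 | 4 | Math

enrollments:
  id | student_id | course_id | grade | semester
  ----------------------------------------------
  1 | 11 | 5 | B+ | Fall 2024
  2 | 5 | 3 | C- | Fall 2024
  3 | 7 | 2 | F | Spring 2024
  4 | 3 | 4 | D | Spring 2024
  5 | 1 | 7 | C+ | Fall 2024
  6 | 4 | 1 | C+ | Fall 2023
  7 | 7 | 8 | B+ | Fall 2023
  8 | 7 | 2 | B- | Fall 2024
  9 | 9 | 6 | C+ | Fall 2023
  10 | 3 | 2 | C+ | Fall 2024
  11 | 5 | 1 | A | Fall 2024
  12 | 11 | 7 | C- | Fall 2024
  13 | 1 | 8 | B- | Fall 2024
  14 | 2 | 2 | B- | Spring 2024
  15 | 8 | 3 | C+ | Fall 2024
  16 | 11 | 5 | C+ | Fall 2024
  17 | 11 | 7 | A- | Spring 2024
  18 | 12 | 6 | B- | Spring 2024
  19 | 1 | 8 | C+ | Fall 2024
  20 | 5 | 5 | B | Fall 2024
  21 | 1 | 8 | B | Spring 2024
SELECT p.name FROM students p LEFT JOIN enrollments c ON c.student_id = p.id WHERE c.id IS NULL

Execution result:
name
Olivia Brown
Tina Williams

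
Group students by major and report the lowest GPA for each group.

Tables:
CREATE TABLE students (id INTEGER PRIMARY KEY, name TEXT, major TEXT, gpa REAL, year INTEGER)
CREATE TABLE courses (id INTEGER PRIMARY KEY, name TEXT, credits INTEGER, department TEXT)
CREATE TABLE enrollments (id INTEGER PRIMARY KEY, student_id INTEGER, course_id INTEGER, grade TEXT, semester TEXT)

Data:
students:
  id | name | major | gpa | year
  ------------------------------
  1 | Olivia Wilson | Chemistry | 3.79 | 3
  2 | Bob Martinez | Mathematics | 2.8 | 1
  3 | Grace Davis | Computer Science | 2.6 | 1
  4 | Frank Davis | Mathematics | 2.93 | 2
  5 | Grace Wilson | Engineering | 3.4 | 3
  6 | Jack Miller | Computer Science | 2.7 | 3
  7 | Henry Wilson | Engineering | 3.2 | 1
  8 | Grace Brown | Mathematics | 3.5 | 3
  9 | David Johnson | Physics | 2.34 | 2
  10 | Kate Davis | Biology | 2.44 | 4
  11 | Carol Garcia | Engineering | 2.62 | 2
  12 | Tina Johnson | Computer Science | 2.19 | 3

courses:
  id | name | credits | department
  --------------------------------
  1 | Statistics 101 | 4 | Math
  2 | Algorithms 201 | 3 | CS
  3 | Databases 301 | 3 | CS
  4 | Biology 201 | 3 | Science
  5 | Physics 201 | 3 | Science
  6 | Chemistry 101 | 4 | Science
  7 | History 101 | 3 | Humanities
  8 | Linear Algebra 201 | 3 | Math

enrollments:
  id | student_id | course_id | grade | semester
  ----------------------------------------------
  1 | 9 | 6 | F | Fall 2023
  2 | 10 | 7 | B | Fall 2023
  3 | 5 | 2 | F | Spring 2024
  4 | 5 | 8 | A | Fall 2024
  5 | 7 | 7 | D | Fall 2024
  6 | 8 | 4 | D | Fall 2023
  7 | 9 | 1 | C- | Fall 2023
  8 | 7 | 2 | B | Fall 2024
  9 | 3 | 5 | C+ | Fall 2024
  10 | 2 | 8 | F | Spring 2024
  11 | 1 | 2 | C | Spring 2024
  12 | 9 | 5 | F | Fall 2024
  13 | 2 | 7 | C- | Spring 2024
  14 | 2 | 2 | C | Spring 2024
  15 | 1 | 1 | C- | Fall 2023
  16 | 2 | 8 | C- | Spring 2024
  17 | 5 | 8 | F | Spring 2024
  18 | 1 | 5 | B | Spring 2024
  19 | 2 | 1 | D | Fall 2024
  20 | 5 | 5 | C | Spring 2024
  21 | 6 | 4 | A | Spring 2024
SELECT major, MIN(gpa) AS min_gpa FROM students GROUP BY major

Execution result:
major | min_gpa
Biology | 2.44
Chemistry | 3.79
Computer Science | 2.19
Engineering | 2.62
Mathematics | 2.80
Physics | 2.34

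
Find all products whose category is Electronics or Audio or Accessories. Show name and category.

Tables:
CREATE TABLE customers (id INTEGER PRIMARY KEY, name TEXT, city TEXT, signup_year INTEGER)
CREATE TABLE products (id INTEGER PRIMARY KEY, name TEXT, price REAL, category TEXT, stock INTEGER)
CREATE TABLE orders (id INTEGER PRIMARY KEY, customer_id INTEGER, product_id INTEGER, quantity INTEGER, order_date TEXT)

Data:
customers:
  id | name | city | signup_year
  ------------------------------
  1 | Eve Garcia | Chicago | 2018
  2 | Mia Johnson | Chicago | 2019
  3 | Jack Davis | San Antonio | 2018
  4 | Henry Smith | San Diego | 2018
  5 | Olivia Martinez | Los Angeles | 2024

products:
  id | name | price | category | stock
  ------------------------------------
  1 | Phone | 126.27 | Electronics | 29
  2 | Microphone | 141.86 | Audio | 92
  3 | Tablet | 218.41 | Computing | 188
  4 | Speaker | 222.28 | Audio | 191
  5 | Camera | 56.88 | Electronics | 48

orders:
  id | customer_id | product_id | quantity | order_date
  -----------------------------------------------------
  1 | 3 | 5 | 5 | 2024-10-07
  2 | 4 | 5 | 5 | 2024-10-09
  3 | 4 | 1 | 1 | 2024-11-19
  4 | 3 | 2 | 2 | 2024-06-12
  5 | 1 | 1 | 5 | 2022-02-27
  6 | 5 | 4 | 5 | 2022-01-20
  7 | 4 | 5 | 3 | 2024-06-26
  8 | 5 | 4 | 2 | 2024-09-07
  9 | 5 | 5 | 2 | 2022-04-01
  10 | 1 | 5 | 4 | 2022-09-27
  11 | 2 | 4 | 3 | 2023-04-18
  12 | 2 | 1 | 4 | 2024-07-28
SELECT name, category FROM products WHERE category IN ('Electronics', 'Audio', 'Accessories')

Execution result:
name | category
Phone | Electronics
Microphone | Audio
Speaker | Audio
Camera | Electronics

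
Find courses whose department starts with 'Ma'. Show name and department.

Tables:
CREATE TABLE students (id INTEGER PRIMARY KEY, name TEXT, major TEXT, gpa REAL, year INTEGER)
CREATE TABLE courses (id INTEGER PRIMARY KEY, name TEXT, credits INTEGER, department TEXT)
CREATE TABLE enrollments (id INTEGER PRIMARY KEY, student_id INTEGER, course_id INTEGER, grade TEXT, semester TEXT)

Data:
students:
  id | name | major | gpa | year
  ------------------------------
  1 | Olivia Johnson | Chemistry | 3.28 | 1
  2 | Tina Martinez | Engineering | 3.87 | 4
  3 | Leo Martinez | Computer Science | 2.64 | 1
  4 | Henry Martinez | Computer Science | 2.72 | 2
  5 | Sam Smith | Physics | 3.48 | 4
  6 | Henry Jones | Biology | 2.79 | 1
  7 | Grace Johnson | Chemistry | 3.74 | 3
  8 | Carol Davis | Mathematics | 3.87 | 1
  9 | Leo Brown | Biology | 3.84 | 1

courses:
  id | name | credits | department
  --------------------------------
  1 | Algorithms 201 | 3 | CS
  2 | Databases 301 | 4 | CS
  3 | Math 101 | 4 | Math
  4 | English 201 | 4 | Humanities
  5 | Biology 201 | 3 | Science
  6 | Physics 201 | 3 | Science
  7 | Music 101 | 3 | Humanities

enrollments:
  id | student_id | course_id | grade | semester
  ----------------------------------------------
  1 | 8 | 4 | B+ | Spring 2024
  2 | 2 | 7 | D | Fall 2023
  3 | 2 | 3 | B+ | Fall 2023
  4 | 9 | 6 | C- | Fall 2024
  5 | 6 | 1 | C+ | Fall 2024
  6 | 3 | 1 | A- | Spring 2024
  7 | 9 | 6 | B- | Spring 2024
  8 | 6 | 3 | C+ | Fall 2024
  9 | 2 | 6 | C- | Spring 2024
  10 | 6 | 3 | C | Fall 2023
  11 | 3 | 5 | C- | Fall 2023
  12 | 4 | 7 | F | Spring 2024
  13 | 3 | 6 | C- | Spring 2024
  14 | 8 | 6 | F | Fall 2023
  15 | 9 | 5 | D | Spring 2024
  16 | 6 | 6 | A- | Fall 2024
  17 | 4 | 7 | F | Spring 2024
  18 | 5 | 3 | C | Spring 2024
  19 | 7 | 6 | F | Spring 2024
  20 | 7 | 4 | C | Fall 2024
SELECT name, department FROM courses WHERE department LIKE 'Ma%'

Execution result:
name | department
Math 101 | Math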